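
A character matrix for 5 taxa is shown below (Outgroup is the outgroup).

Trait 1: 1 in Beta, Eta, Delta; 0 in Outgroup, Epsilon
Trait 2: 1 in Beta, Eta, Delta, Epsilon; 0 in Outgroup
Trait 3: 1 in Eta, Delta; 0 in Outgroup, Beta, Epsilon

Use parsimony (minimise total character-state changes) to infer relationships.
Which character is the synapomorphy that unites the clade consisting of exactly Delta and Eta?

The outgroup has state '0' for every character, so '1' is the derived state throughout.
Trait 1 (derived state '1') is shared by Beta, Delta, and Eta — a synapomorphy uniting that clade.
Trait 2 (derived state '1') is shared by all ingroup taxa — unites the whole ingroup.
Trait 3: derived state '1' in Delta and Eta only — synapomorphy for {Delta, Eta}.
Most parsimonious ingroup topology: ((Beta,(Eta,Delta)),Epsilon).
The clade {Delta, Eta} is supported by Trait 3: its derived state '1' occurs in exactly those taxa and in no other taxon (including the outgroup).

Trait 3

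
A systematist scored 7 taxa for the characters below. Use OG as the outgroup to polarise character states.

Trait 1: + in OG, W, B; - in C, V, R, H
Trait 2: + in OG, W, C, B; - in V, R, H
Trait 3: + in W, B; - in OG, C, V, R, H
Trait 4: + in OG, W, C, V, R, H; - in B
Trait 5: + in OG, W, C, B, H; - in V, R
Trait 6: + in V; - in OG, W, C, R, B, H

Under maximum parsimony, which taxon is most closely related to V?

R

Character polarity is set by the outgroup: the derived state is whichever differs from the outgroup's state, so for Trait 1, Trait 2, Trait 4, Trait 5 the derived state is '-', and for the remaining characters it is '+'.
Trait 1 (derived state '-') is shared by C, H, R, and V — a synapomorphy uniting that clade.
Only H, R, and V show the derived state '-' for Trait 2, supporting them as a clade.
Trait 3 (derived state '+') is shared by B and W — a synapomorphy uniting that clade.
Trait 4 (derived state '-') is unique to B (autapomorphy; uninformative for grouping).
Only R and V show the derived state '-' for Trait 5, supporting them as a clade.
Trait 6 (derived state '+') is unique to V (autapomorphy; uninformative for grouping).
Most parsimonious ingroup topology: ((W,B),(C,((V,R),H))).
V and R form a cherry on this tree, so they are sister taxa.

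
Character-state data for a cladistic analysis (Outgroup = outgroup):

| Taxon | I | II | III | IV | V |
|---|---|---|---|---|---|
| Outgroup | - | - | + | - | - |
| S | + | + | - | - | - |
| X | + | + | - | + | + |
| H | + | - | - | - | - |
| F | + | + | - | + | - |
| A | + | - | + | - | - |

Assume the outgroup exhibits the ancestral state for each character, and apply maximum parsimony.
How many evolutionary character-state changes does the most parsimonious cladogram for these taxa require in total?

Character polarity is set by the outgroup: the derived state is whichever differs from the outgroup's state, so for III the derived state is '-', and for the remaining characters it is '+'.
All ingroup taxa share the derived state '+' for I; it defines the ingroup but does not resolve relationships within it.
II: derived state '+' in F, S, and X only — synapomorphy for {F, S, X}.
III (derived state '-') is shared by F, H, S, and X — a synapomorphy uniting that clade.
IV (derived state '+') is shared by F and X — a synapomorphy uniting that clade.
V: derived state '+' in X only — an autapomorphy, so it tells us nothing about relationships among taxa.
Most parsimonious ingroup topology: (((S,(X,F)),H),A).
Changes per character on this tree: I: 1; II: 1; III: 1; IV: 1; V: 1.
Total = 5.

5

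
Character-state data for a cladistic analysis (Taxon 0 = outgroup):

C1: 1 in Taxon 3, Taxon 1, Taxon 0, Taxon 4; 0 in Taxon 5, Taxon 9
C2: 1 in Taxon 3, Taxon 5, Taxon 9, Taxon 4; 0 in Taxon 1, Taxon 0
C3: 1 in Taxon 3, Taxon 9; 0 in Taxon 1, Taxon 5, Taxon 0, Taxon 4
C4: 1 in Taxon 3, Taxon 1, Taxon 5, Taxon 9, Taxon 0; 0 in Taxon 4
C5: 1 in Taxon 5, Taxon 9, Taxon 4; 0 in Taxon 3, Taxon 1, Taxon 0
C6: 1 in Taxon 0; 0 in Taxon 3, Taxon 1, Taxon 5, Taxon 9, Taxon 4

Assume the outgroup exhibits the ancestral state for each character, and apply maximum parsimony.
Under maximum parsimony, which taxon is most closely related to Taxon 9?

Taxon 5

Character polarity is set by the outgroup: the derived state is whichever differs from the outgroup's state, so for C1, C4, C6 the derived state is '0', and for the remaining characters it is '1'.
C1 (derived state '0') is shared by Taxon 5 and Taxon 9 — a synapomorphy uniting that clade.
C2 (derived state '1') is shared by Taxon 3, Taxon 4, Taxon 5, and Taxon 9 — a synapomorphy uniting that clade.
C3 groups Taxon 3 and Taxon 9, which is incompatible with the clades supported by the remaining characters; treating it as convergent (homoplasy) costs fewer steps than any alternative tree.
C4: derived state '0' in Taxon 4 only — an autapomorphy, so it tells us nothing about relationships among taxa.
C5 (derived state '1') is shared by Taxon 4, Taxon 5, and Taxon 9 — a synapomorphy uniting that clade.
C6 (derived state '0') is shared by all ingroup taxa — unites the whole ingroup.
Most parsimonious ingroup topology: ((((Taxon 9,Taxon 5),Taxon 4),Taxon 3),Taxon 1).
Taxon 9 and Taxon 5 form a cherry on this tree, so they are sister taxa.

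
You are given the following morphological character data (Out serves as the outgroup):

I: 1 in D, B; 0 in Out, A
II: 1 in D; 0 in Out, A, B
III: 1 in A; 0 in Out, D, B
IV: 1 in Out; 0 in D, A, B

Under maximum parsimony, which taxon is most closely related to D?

Character polarity is set by the outgroup: the derived state is whichever differs from the outgroup's state, so for IV the derived state is '0', and for the remaining characters it is '1'.
Only B and D show the derived state '1' for I, supporting them as a clade.
II: derived state '1' in D only — an autapomorphy, so it tells us nothing about relationships among taxa.
III: derived state '1' in A only — an autapomorphy, so it tells us nothing about relationships among taxa.
All ingroup taxa share the derived state '0' for IV; it defines the ingroup but does not resolve relationships within it.
Most parsimonious ingroup topology: ((D,B),A).
D and B form a cherry on this tree, so they are sister taxa.

B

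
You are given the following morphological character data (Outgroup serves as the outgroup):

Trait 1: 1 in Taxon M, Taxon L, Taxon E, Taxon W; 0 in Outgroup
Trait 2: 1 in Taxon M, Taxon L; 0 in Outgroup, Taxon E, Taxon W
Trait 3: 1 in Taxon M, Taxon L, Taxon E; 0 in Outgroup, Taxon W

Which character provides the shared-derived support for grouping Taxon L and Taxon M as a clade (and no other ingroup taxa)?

Trait 2

The outgroup has state '0' for every character, so '1' is the derived state throughout.
Trait 1 (derived state '1') is shared by all ingroup taxa — unites the whole ingroup.
Trait 2 (derived state '1') is shared by Taxon L and Taxon M — a synapomorphy uniting that clade.
Trait 3 (derived state '1') is shared by Taxon E, Taxon L, and Taxon M — a synapomorphy uniting that clade.
Most parsimonious ingroup topology: (((Taxon M,Taxon L),Taxon E),Taxon W).
The clade {Taxon L, Taxon M} is supported by Trait 2: its derived state '1' occurs in exactly those taxa and in no other taxon (including the outgroup).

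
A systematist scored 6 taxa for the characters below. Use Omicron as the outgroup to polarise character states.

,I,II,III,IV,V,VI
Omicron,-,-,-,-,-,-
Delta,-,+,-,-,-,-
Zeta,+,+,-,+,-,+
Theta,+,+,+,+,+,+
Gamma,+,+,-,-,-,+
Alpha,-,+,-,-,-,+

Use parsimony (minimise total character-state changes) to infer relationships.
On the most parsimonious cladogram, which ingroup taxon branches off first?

The outgroup has state '-' for every character, so '+' is the derived state throughout.
I (derived state '+') is shared by Gamma, Theta, and Zeta — a synapomorphy uniting that clade.
II (derived state '+') is shared by all ingroup taxa — unites the whole ingroup.
III: derived state '+' in Theta only — an autapomorphy, so it tells us nothing about relationships among taxa.
IV (derived state '+') is shared by Theta and Zeta — a synapomorphy uniting that clade.
V (derived state '+') is unique to Theta (autapomorphy; uninformative for grouping).
VI (derived state '+') is shared by Alpha, Gamma, Theta, and Zeta — a synapomorphy uniting that clade.
Most parsimonious ingroup topology: (Delta,(((Zeta,Theta),Gamma),Alpha)).
Delta is sister to the clade containing all other ingroup taxa, so it is the earliest-diverging (most basal) ingroup lineage.

Delta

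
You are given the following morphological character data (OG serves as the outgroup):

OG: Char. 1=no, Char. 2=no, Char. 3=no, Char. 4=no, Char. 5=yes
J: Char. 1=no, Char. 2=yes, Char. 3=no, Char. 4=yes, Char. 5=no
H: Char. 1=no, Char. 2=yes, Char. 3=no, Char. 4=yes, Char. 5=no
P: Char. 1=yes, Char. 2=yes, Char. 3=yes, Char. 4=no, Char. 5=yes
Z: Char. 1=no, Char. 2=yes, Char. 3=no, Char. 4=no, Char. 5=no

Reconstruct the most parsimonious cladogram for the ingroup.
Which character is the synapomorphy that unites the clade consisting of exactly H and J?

Character polarity is set by the outgroup: the derived state is whichever differs from the outgroup's state, so for Char. 5 the derived state is 'no', and for the remaining characters it is 'yes'.
Char. 1: derived state 'yes' in P only — an autapomorphy, so it tells us nothing about relationships among taxa.
All ingroup taxa share the derived state 'yes' for Char. 2; it defines the ingroup but does not resolve relationships within it.
Char. 3: derived state 'yes' in P only — an autapomorphy, so it tells us nothing about relationships among taxa.
Char. 4 (derived state 'yes') is shared by H and J — a synapomorphy uniting that clade.
Char. 5 (derived state 'no') is shared by H, J, and Z — a synapomorphy uniting that clade.
Most parsimonious ingroup topology: (((J,H),Z),P).
The clade {H, J} is supported by Char. 4: its derived state 'yes' occurs in exactly those taxa and in no other taxon (including the outgroup).

Char. 4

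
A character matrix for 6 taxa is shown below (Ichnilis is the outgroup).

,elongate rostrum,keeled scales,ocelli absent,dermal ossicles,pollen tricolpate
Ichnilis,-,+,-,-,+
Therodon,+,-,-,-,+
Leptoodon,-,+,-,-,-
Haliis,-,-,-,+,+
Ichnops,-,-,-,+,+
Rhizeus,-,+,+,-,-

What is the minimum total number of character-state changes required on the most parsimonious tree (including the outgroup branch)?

Character polarity is set by the outgroup: the derived state is whichever differs from the outgroup's state, so for keeled scales, pollen tricolpate the derived state is '-', and for the remaining characters it is '+'.
elongate rostrum: derived state '+' in Therodon only — an autapomorphy, so it tells us nothing about relationships among taxa.
keeled scales (derived state '-') is shared by Haliis, Ichnops, and Therodon — a synapomorphy uniting that clade.
ocelli absent: derived state '+' in Rhizeus only — an autapomorphy, so it tells us nothing about relationships among taxa.
Only Haliis and Ichnops show the derived state '+' for dermal ossicles, supporting them as a clade.
pollen tricolpate: derived state '-' in Leptoodon and Rhizeus only — synapomorphy for {Leptoodon, Rhizeus}.
Most parsimonious ingroup topology: ((Therodon,(Haliis,Ichnops)),(Leptoodon,Rhizeus)).
Changes per character on this tree: elongate rostrum: 1; keeled scales: 1; ocelli absent: 1; dermal ossicles: 1; pollen tricolpate: 1.
Total = 5.

5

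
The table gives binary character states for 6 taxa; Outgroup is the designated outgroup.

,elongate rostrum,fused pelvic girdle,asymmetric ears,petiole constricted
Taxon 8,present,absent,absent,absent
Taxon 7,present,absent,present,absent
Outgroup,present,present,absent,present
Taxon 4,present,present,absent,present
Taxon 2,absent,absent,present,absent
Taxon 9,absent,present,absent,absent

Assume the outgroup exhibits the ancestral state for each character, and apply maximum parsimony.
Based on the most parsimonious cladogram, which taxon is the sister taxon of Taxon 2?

Taxon 7

Character polarity is set by the outgroup: the derived state is whichever differs from the outgroup's state, so for elongate rostrum, fused pelvic girdle, petiole constricted the derived state is 'absent', and for the remaining characters it is 'present'.
elongate rostrum (state 'absent') occurs in Taxon 2 and Taxon 9 but conflicts with the nesting implied by the other characters — most parsimoniously interpreted as homoplasy.
fused pelvic girdle: derived state 'absent' in Taxon 2, Taxon 7, and Taxon 8 only — synapomorphy for {Taxon 2, Taxon 7, Taxon 8}.
asymmetric ears: derived state 'present' in Taxon 2 and Taxon 7 only — synapomorphy for {Taxon 2, Taxon 7}.
Only Taxon 2, Taxon 7, Taxon 8, and Taxon 9 show the derived state 'absent' for petiole constricted, supporting them as a clade.
Most parsimonious ingroup topology: ((Taxon 9,((Taxon 7,Taxon 2),Taxon 8)),Taxon 4).
Taxon 2 and Taxon 7 form a cherry on this tree, so they are sister taxa.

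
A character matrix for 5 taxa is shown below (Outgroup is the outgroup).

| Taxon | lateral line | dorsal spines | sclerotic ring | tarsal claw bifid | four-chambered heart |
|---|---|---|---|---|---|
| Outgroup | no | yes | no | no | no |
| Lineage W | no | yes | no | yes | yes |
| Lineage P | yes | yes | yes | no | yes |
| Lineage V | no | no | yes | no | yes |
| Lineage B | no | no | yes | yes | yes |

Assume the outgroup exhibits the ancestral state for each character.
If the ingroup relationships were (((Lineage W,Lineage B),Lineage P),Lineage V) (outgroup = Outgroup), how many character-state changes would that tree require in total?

Map each character onto (((Lineage W,Lineage B),Lineage P),Lineage V) (rooted by Outgroup) and count the minimum state changes it requires (Fitch parsimony):
lateral line: 1; dorsal spines: 2; sclerotic ring: 2; tarsal claw bifid: 1; four-chambered heart: 1.
Total tree length = 7.

7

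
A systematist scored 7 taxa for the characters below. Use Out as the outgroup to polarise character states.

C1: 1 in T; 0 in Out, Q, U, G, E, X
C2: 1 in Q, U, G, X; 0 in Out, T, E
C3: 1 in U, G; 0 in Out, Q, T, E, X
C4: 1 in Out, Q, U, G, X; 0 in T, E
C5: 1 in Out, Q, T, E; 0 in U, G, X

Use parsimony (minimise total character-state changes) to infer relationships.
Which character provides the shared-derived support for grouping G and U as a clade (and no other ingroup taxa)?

C3

Character polarity is set by the outgroup: the derived state is whichever differs from the outgroup's state, so for C4, C5 the derived state is '0', and for the remaining characters it is '1'.
C1: derived state '1' in T only — an autapomorphy, so it tells us nothing about relationships among taxa.
Only G, Q, U, and X show the derived state '1' for C2, supporting them as a clade.
C3 (derived state '1') is shared by G and U — a synapomorphy uniting that clade.
Only E and T show the derived state '0' for C4, supporting them as a clade.
C5 (derived state '0') is shared by G, U, and X — a synapomorphy uniting that clade.
Most parsimonious ingroup topology: ((Q,((U,G),X)),(T,E)).
The clade {G, U} is supported by C3: its derived state '1' occurs in exactly those taxa and in no other taxon (including the outgroup).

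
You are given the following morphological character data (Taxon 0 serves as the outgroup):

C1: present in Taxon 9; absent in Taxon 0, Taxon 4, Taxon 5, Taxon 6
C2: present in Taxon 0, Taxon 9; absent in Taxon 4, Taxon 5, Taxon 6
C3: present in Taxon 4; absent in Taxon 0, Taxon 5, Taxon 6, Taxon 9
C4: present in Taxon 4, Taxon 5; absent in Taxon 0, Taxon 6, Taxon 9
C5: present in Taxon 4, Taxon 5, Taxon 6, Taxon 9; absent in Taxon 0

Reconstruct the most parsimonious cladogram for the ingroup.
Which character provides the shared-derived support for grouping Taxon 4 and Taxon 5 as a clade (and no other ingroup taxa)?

C4

Character polarity is set by the outgroup: the derived state is whichever differs from the outgroup's state, so for C2 the derived state is 'absent', and for the remaining characters it is 'present'.
C1 (derived state 'present') is unique to Taxon 9 (autapomorphy; uninformative for grouping).
C2 (derived state 'absent') is shared by Taxon 4, Taxon 5, and Taxon 6 — a synapomorphy uniting that clade.
C3: derived state 'present' in Taxon 4 only — an autapomorphy, so it tells us nothing about relationships among taxa.
C4 (derived state 'present') is shared by Taxon 4 and Taxon 5 — a synapomorphy uniting that clade.
All ingroup taxa share the derived state 'present' for C5; it defines the ingroup but does not resolve relationships within it.
Most parsimonious ingroup topology: (Taxon 9,((Taxon 4,Taxon 5),Taxon 6)).
The clade {Taxon 4, Taxon 5} is supported by C4: its derived state 'present' occurs in exactly those taxa and in no other taxon (including the outgroup).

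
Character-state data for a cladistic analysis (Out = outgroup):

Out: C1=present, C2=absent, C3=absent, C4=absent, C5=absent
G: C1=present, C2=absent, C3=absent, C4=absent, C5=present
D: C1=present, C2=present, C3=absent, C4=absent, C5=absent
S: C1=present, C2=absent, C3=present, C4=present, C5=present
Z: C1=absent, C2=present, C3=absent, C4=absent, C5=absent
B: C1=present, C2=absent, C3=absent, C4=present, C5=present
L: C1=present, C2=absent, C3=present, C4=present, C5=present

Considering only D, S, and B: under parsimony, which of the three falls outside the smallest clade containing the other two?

D

Character polarity is set by the outgroup: the derived state is whichever differs from the outgroup's state, so for C1 the derived state is 'absent', and for the remaining characters it is 'present'.
C1 (derived state 'absent') is unique to Z (autapomorphy; uninformative for grouping).
C2 (derived state 'present') is shared by D and Z — a synapomorphy uniting that clade.
Only L and S show the derived state 'present' for C3, supporting them as a clade.
C4 (derived state 'present') is shared by B, L, and S — a synapomorphy uniting that clade.
C5: derived state 'present' in B, G, L, and S only — synapomorphy for {B, G, L, S}.
Most parsimonious ingroup topology: ((G,((S,L),B)),(D,Z)).
S and B share a more recent common ancestor with each other than either does with D, so D is the least closely related of the three.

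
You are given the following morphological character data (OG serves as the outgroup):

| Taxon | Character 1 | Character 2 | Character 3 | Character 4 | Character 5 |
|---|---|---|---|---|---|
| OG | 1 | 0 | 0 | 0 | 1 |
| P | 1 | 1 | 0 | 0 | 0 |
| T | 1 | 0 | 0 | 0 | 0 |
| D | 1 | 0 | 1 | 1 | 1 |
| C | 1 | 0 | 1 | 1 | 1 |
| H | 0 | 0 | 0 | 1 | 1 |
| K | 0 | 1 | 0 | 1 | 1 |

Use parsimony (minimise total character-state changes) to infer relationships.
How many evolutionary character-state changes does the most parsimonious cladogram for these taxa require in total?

6

Character polarity is set by the outgroup: the derived state is whichever differs from the outgroup's state, so for Character 1, Character 5 the derived state is '0', and for the remaining characters it is '1'.
Character 1 (derived state '0') is shared by H and K — a synapomorphy uniting that clade.
Character 2 (state '1') occurs in K and P but conflicts with the nesting implied by the other characters — most parsimoniously interpreted as homoplasy.
Only C and D show the derived state '1' for Character 3, supporting them as a clade.
Only C, D, H, and K show the derived state '1' for Character 4, supporting them as a clade.
Only P and T show the derived state '0' for Character 5, supporting them as a clade.
Most parsimonious ingroup topology: ((P,T),((H,K),(C,D))).
Changes per character on this tree: Character 1: 1; Character 2: 2; Character 3: 1; Character 4: 1; Character 5: 1.
Total = 6.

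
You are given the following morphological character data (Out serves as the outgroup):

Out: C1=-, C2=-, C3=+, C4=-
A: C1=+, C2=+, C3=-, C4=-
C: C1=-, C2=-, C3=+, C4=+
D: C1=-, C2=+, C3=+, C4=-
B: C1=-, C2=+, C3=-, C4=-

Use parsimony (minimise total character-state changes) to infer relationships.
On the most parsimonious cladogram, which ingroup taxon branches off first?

C

Character polarity is set by the outgroup: the derived state is whichever differs from the outgroup's state, so for C3 the derived state is '-', and for the remaining characters it is '+'.
C1 (derived state '+') is unique to A (autapomorphy; uninformative for grouping).
Only A, B, and D show the derived state '+' for C2, supporting them as a clade.
C3: derived state '-' in A and B only — synapomorphy for {A, B}.
C4 (derived state '+') is unique to C (autapomorphy; uninformative for grouping).
Most parsimonious ingroup topology: (((A,B),D),C).
C is sister to the clade containing all other ingroup taxa, so it is the earliest-diverging (most basal) ingroup lineage.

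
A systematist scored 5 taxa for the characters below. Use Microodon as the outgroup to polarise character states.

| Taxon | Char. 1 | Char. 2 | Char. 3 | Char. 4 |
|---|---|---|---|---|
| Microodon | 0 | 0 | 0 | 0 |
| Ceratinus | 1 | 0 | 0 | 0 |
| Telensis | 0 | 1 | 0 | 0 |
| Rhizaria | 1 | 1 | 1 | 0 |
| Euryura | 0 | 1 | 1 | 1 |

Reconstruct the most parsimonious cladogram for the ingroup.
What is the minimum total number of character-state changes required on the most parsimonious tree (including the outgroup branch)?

5

The outgroup has state '0' for every character, so '1' is the derived state throughout.
Char. 1 (state '1') occurs in Ceratinus and Rhizaria but conflicts with the nesting implied by the other characters — most parsimoniously interpreted as homoplasy.
Char. 2 (derived state '1') is shared by Euryura, Rhizaria, and Telensis — a synapomorphy uniting that clade.
Char. 3: derived state '1' in Euryura and Rhizaria only — synapomorphy for {Euryura, Rhizaria}.
Char. 4 (derived state '1') is unique to Euryura (autapomorphy; uninformative for grouping).
Most parsimonious ingroup topology: (Ceratinus,(Telensis,(Rhizaria,Euryura))).
Changes per character on this tree: Char. 1: 2; Char. 2: 1; Char. 3: 1; Char. 4: 1.
Total = 5.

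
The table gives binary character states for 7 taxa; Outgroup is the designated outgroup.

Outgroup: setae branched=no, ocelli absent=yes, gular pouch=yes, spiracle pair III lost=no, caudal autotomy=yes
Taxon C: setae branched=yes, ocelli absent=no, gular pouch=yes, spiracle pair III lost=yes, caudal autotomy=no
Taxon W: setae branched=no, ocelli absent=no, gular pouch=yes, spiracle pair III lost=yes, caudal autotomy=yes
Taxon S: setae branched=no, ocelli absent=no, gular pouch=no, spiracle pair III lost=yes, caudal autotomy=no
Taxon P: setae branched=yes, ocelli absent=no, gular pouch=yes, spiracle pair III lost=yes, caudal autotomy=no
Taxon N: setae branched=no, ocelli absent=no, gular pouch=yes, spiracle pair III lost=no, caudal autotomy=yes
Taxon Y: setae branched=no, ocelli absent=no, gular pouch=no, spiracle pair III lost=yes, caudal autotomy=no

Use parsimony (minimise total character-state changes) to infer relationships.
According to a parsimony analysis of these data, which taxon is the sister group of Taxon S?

Character polarity is set by the outgroup: the derived state is whichever differs from the outgroup's state, so for ocelli absent, gular pouch, caudal autotomy the derived state is 'no', and for the remaining characters it is 'yes'.
setae branched: derived state 'yes' in Taxon C and Taxon P only — synapomorphy for {Taxon C, Taxon P}.
ocelli absent (derived state 'no') is shared by all ingroup taxa — unites the whole ingroup.
gular pouch (derived state 'no') is shared by Taxon S and Taxon Y — a synapomorphy uniting that clade.
spiracle pair III lost: derived state 'yes' in Taxon C, Taxon P, Taxon S, Taxon W, and Taxon Y only — synapomorphy for {Taxon C, Taxon P, Taxon S, Taxon W, Taxon Y}.
caudal autotomy (derived state 'no') is shared by Taxon C, Taxon P, Taxon S, and Taxon Y — a synapomorphy uniting that clade.
Most parsimonious ingroup topology: ((((Taxon C,Taxon P),(Taxon S,Taxon Y)),Taxon W),Taxon N).
Taxon S and Taxon Y form a cherry on this tree, so they are sister taxa.

Taxon Y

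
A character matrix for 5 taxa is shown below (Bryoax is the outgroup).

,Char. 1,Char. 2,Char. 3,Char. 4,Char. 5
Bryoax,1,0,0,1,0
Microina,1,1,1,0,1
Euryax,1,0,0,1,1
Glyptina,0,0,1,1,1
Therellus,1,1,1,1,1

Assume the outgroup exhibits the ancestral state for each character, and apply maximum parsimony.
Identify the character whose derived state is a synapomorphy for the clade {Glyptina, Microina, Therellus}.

Char. 3

Character polarity is set by the outgroup: the derived state is whichever differs from the outgroup's state, so for Char. 1, Char. 4 the derived state is '0', and for the remaining characters it is '1'.
Char. 1 (derived state '0') is unique to Glyptina (autapomorphy; uninformative for grouping).
Only Microina and Therellus show the derived state '1' for Char. 2, supporting them as a clade.
Char. 3 (derived state '1') is shared by Glyptina, Microina, and Therellus — a synapomorphy uniting that clade.
Char. 4: derived state '0' in Microina only — an autapomorphy, so it tells us nothing about relationships among taxa.
All ingroup taxa share the derived state '1' for Char. 5; it defines the ingroup but does not resolve relationships within it.
Most parsimonious ingroup topology: (((Microina,Therellus),Glyptina),Euryax).
The clade {Glyptina, Microina, Therellus} is supported by Char. 3: its derived state '1' occurs in exactly those taxa and in no other taxon (including the outgroup).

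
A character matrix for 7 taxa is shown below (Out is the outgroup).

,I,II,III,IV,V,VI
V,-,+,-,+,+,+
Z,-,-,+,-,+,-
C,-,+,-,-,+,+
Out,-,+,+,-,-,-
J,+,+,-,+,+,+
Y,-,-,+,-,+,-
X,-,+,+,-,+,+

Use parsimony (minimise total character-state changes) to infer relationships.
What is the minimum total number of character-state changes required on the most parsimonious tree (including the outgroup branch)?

Character polarity is set by the outgroup: the derived state is whichever differs from the outgroup's state, so for II, III the derived state is '-', and for the remaining characters it is '+'.
I: derived state '+' in J only — an autapomorphy, so it tells us nothing about relationships among taxa.
Only Y and Z show the derived state '-' for II, supporting them as a clade.
Only C, J, and V show the derived state '-' for III, supporting them as a clade.
IV (derived state '+') is shared by J and V — a synapomorphy uniting that clade.
All ingroup taxa share the derived state '+' for V; it defines the ingroup but does not resolve relationships within it.
VI (derived state '+') is shared by C, J, V, and X — a synapomorphy uniting that clade.
Most parsimonious ingroup topology: ((Y,Z),(((V,J),C),X)).
Changes per character on this tree: I: 1; II: 1; III: 1; IV: 1; V: 1; VI: 1.
Total = 6.

6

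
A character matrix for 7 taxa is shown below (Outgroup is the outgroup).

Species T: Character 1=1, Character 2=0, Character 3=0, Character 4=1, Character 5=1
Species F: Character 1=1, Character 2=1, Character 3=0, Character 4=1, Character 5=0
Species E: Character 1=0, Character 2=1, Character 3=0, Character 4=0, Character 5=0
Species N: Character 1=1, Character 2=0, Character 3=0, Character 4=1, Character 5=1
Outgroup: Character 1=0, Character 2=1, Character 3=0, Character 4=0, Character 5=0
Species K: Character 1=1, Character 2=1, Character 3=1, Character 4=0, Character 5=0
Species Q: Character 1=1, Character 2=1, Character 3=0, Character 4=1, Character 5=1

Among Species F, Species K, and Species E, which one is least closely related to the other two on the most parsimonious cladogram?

Character polarity is set by the outgroup: the derived state is whichever differs from the outgroup's state, so for Character 2 the derived state is '0', and for the remaining characters it is '1'.
Character 1: derived state '1' in Species F, Species K, Species N, Species Q, and Species T only — synapomorphy for {Species F, Species K, Species N, Species Q, Species T}.
Character 2 (derived state '0') is shared by Species N and Species T — a synapomorphy uniting that clade.
Character 3: derived state '1' in Species K only — an autapomorphy, so it tells us nothing about relationships among taxa.
Character 4 (derived state '1') is shared by Species F, Species N, Species Q, and Species T — a synapomorphy uniting that clade.
Character 5 (derived state '1') is shared by Species N, Species Q, and Species T — a synapomorphy uniting that clade.
Most parsimonious ingroup topology: ((Species K,((Species Q,(Species T,Species N)),Species F)),Species E).
Species F and Species K share a more recent common ancestor with each other than either does with Species E, so Species E is the least closely related of the three.

Species E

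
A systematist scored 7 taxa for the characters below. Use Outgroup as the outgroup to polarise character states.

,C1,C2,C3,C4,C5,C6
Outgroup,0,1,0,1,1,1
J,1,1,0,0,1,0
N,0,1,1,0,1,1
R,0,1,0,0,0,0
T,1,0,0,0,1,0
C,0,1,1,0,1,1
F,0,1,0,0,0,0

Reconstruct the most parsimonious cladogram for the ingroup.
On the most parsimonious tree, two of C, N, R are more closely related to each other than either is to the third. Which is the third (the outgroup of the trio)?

Character polarity is set by the outgroup: the derived state is whichever differs from the outgroup's state, so for C2, C4, C5, C6 the derived state is '0', and for the remaining characters it is '1'.
C1 (derived state '1') is shared by J and T — a synapomorphy uniting that clade.
C2 (derived state '0') is unique to T (autapomorphy; uninformative for grouping).
C3 (derived state '1') is shared by C and N — a synapomorphy uniting that clade.
All ingroup taxa share the derived state '0' for C4; it defines the ingroup but does not resolve relationships within it.
Only F and R show the derived state '0' for C5, supporting them as a clade.
Only F, J, R, and T show the derived state '0' for C6, supporting them as a clade.
Most parsimonious ingroup topology: (((J,T),(R,F)),(N,C)).
C and N share a more recent common ancestor with each other than either does with R, so R is the least closely related of the three.

R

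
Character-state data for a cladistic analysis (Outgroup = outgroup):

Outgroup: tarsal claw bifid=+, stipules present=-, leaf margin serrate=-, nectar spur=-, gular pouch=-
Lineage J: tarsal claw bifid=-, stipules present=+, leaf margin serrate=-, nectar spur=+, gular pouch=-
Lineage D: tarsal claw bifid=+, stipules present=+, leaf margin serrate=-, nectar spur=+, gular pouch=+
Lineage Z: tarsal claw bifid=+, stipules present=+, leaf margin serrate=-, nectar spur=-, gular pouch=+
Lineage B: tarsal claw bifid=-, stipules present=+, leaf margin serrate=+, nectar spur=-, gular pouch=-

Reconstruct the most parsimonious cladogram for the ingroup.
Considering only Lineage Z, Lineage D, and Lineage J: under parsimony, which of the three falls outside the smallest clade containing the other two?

Character polarity is set by the outgroup: the derived state is whichever differs from the outgroup's state, so for tarsal claw bifid the derived state is '-', and for the remaining characters it is '+'.
Only Lineage B and Lineage J show the derived state '-' for tarsal claw bifid, supporting them as a clade.
stipules present (derived state '+') is shared by all ingroup taxa — unites the whole ingroup.
leaf margin serrate (derived state '+') is unique to Lineage B (autapomorphy; uninformative for grouping).
nectar spur groups Lineage D and Lineage J, which is incompatible with the clades supported by the remaining characters; treating it as convergent (homoplasy) costs fewer steps than any alternative tree.
gular pouch (derived state '+') is shared by Lineage D and Lineage Z — a synapomorphy uniting that clade.
Most parsimonious ingroup topology: ((Lineage J,Lineage B),(Lineage D,Lineage Z)).
Lineage Z and Lineage D share a more recent common ancestor with each other than either does with Lineage J, so Lineage J is the least closely related of the three.

Lineage J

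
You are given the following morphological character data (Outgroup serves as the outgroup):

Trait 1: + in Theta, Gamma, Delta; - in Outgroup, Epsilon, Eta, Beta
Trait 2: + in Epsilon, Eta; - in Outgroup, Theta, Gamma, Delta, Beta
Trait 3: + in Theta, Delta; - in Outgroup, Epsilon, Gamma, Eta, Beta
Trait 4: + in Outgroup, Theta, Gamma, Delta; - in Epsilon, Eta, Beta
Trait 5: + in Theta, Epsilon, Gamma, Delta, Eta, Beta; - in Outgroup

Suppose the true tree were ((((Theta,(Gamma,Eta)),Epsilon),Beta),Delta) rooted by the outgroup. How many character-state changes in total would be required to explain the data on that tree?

Map each character onto ((((Theta,(Gamma,Eta)),Epsilon),Beta),Delta) (rooted by Outgroup) and count the minimum state changes it requires (Fitch parsimony):
Trait 1: 3; Trait 2: 2; Trait 3: 2; Trait 4: 3; Trait 5: 1.
Total tree length = 11.

11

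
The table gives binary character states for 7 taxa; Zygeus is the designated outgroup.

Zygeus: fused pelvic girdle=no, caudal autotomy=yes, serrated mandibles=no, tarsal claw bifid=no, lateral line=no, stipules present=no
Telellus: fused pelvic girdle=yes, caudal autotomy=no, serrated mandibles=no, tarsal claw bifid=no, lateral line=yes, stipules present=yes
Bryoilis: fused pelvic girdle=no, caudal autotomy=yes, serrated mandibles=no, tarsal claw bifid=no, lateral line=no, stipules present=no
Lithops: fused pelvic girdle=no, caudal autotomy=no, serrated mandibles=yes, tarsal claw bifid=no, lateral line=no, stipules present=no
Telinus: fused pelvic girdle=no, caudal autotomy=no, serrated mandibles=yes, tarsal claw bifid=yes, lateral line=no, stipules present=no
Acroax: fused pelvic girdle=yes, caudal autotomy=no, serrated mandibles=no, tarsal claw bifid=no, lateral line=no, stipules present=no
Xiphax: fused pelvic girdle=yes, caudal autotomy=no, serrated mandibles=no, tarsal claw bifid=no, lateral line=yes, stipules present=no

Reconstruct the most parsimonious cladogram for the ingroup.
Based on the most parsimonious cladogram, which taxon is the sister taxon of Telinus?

Character polarity is set by the outgroup: the derived state is whichever differs from the outgroup's state, so for caudal autotomy the derived state is 'no', and for the remaining characters it is 'yes'.
fused pelvic girdle: derived state 'yes' in Acroax, Telellus, and Xiphax only — synapomorphy for {Acroax, Telellus, Xiphax}.
caudal autotomy: derived state 'no' in Acroax, Lithops, Telellus, Telinus, and Xiphax only — synapomorphy for {Acroax, Lithops, Telellus, Telinus, Xiphax}.
Only Lithops and Telinus show the derived state 'yes' for serrated mandibles, supporting them as a clade.
tarsal claw bifid: derived state 'yes' in Telinus only — an autapomorphy, so it tells us nothing about relationships among taxa.
lateral line: derived state 'yes' in Telellus and Xiphax only — synapomorphy for {Telellus, Xiphax}.
stipules present: derived state 'yes' in Telellus only — an autapomorphy, so it tells us nothing about relationships among taxa.
Most parsimonious ingroup topology: ((((Telellus,Xiphax),Acroax),(Lithops,Telinus)),Bryoilis).
Telinus and Lithops form a cherry on this tree, so they are sister taxa.

Lithops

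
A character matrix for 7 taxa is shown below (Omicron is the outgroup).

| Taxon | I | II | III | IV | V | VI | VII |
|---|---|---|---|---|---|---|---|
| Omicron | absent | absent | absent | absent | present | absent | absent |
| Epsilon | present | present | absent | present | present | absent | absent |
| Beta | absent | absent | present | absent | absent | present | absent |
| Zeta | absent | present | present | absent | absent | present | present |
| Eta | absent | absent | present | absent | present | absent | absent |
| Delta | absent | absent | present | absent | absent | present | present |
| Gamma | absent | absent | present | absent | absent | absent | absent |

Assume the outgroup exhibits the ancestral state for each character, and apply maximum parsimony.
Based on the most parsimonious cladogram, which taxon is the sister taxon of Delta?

Character polarity is set by the outgroup: the derived state is whichever differs from the outgroup's state, so for V the derived state is 'absent', and for the remaining characters it is 'present'.
I: derived state 'present' in Epsilon only — an autapomorphy, so it tells us nothing about relationships among taxa.
II groups Epsilon and Zeta, which is incompatible with the clades supported by the remaining characters; treating it as convergent (homoplasy) costs fewer steps than any alternative tree.
Only Beta, Delta, Eta, Gamma, and Zeta show the derived state 'present' for III, supporting them as a clade.
IV (derived state 'present') is unique to Epsilon (autapomorphy; uninformative for grouping).
V: derived state 'absent' in Beta, Delta, Gamma, and Zeta only — synapomorphy for {Beta, Delta, Gamma, Zeta}.
VI: derived state 'present' in Beta, Delta, and Zeta only — synapomorphy for {Beta, Delta, Zeta}.
VII: derived state 'present' in Delta and Zeta only — synapomorphy for {Delta, Zeta}.
Most parsimonious ingroup topology: (Epsilon,(((Beta,(Zeta,Delta)),Gamma),Eta)).
Delta and Zeta form a cherry on this tree, so they are sister taxa.

Zeta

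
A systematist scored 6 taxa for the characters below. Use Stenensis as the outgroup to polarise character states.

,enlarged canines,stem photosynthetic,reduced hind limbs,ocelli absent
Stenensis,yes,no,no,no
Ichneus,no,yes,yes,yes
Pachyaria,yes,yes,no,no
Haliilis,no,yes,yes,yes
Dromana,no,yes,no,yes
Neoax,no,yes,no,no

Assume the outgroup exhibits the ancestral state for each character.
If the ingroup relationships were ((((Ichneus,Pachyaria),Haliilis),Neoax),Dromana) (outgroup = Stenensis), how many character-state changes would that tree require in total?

8

Map each character onto ((((Ichneus,Pachyaria),Haliilis),Neoax),Dromana) (rooted by Stenensis) and count the minimum state changes it requires (Fitch parsimony):
enlarged canines: 2; stem photosynthetic: 1; reduced hind limbs: 2; ocelli absent: 3.
Total tree length = 8.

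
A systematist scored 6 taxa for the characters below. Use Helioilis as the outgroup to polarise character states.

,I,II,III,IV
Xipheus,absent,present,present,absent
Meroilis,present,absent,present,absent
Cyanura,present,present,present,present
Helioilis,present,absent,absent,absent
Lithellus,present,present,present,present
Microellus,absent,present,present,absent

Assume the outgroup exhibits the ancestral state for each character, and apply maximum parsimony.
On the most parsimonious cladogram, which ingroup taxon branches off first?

Meroilis

Character polarity is set by the outgroup: the derived state is whichever differs from the outgroup's state, so for I the derived state is 'absent', and for the remaining characters it is 'present'.
Only Microellus and Xipheus show the derived state 'absent' for I, supporting them as a clade.
II: derived state 'present' in Cyanura, Lithellus, Microellus, and Xipheus only — synapomorphy for {Cyanura, Lithellus, Microellus, Xipheus}.
All ingroup taxa share the derived state 'present' for III; it defines the ingroup but does not resolve relationships within it.
IV: derived state 'present' in Cyanura and Lithellus only — synapomorphy for {Cyanura, Lithellus}.
Most parsimonious ingroup topology: (((Microellus,Xipheus),(Cyanura,Lithellus)),Meroilis).
Meroilis is sister to the clade containing all other ingroup taxa, so it is the earliest-diverging (most basal) ingroup lineage.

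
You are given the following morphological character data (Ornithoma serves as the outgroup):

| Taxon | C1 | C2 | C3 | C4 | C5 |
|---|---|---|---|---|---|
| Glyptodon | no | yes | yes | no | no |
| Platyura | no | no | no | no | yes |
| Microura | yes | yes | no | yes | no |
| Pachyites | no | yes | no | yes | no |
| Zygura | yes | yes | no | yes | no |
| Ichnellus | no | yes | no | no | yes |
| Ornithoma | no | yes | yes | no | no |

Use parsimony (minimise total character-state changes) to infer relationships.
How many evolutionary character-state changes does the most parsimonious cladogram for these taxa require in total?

5

Character polarity is set by the outgroup: the derived state is whichever differs from the outgroup's state, so for C2, C3 the derived state is 'no', and for the remaining characters it is 'yes'.
C1: derived state 'yes' in Microura and Zygura only — synapomorphy for {Microura, Zygura}.
C2 (derived state 'no') is unique to Platyura (autapomorphy; uninformative for grouping).
C3 (derived state 'no') is shared by Ichnellus, Microura, Pachyites, Platyura, and Zygura — a synapomorphy uniting that clade.
C4 (derived state 'yes') is shared by Microura, Pachyites, and Zygura — a synapomorphy uniting that clade.
C5 (derived state 'yes') is shared by Ichnellus and Platyura — a synapomorphy uniting that clade.
Most parsimonious ingroup topology: (((Platyura,Ichnellus),((Microura,Zygura),Pachyites)),Glyptodon).
Changes per character on this tree: C1: 1; C2: 1; C3: 1; C4: 1; C5: 1.
Total = 5.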